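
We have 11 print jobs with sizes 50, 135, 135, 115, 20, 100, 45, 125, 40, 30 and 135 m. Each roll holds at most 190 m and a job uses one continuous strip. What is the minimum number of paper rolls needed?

Total = 135 + 135 + 135 + 125 + 115 + 100 + 50 + 45 + 40 + 30 + 20 = 930 m.
Lower bound: ⌈930/190⌉ = 5 paper rolls.
Also, 6 print jobs each exceed 95 m, and no two of those can share a roll, so at least 6 paper rolls are needed.
A packing using 6 paper rolls:
  roll 1: 135 + 50 = 185
  roll 2: 135 + 45 = 180
  roll 3: 135 + 40 = 175
  roll 4: 125 + 30 + 20 = 175
  roll 5: 115 = 115
  roll 6: 100 = 100
This matches the lower bound, so 6 is optimal.

6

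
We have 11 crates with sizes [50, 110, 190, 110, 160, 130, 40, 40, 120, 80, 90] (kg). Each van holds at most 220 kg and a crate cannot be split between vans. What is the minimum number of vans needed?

Total = 190 + 160 + 130 + 120 + 110 + 110 + 90 + 80 + 50 + 40 + 40 = 1120 kg.
Lower bound: ⌈1120/220⌉ = 6 vans.
A packing using 6 vans:
  van 1: 190 = 190
  van 2: 160 + 50 = 210
  van 3: 130 + 90 = 220
  van 4: 120 + 80 = 200
  van 5: 110 + 110 = 220
  van 6: 40 + 40 = 80
This matches the lower bound, so 6 is optimal.

6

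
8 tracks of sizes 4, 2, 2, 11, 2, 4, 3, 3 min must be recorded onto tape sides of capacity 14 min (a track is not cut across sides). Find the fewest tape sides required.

3

Total = 11 + 4 + 4 + 3 + 3 + 2 + 2 + 2 = 31 min.
Lower bound: ⌈31/14⌉ = 3 tape sides.
A packing using 3 tape sides:
  side 1: 11 + 3 = 14
  side 2: 4 + 4 + 3 + 2 = 13
  side 3: 2 + 2 = 4
This matches the lower bound, so 3 is optimal.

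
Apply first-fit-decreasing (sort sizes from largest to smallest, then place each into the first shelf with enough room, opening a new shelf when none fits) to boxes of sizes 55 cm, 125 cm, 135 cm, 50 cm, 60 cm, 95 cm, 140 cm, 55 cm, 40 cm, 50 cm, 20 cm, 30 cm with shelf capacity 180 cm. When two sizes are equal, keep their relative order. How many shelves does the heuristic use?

5

Sorted descending: 140, 135, 125, 95, 60, 55, 55, 50, 50, 40, 30, 20.
  140 → shelf 1 (new)  [load 140/180]
  135 → shelf 2 (new)  [load 135/180]
  125 → shelf 3 (new)  [load 125/180]
  95 → shelf 4 (new)  [load 95/180]
  60 → shelf 4  [load 155/180]
  55 → shelf 3  [load 180/180]
  55 → shelf 5 (new)  [load 55/180]
  50 → shelf 5  [load 105/180]
  50 → shelf 5  [load 155/180]
  40 → shelf 1  [load 180/180]
  30 → shelf 2  [load 165/180]
  20 → shelf 4  [load 175/180]
5 shelves opened.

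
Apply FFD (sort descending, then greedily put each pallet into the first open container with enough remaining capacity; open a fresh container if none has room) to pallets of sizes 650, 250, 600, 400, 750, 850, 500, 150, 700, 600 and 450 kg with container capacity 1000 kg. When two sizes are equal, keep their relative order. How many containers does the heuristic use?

Sorted descending: 850, 750, 700, 650, 600, 600, 500, 450, 400, 250, 150.
  850 → container 1 (new)  [load 850/1000]
  750 → container 2 (new)  [load 750/1000]
  700 → container 3 (new)  [load 700/1000]
  650 → container 4 (new)  [load 650/1000]
  600 → container 5 (new)  [load 600/1000]
  600 → container 6 (new)  [load 600/1000]
  500 → container 7 (new)  [load 500/1000]
  450 → container 7  [load 950/1000]
  400 → container 5  [load 1000/1000]
  250 → container 2  [load 1000/1000]
  150 → container 1  [load 1000/1000]
7 containers opened.

7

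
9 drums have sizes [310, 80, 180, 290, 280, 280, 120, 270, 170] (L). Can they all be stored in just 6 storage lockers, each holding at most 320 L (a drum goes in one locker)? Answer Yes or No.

Total = 1980 L; ⌈1980/320⌉ = 7.
At least 7 storage lockers are required, but only 6 are allowed.

No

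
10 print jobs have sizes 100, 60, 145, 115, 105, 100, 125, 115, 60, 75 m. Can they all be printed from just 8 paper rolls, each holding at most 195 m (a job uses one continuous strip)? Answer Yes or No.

Yes

A valid assignment using 7 paper rolls:
  roll 1: 145 = 145
  roll 2: 125 + 60 = 185
  roll 3: 115 + 75 = 190
  roll 4: 115 + 60 = 175
  roll 5: 105 = 105
  roll 6: 100 = 100
  roll 7: 100 = 100
That uses only 7 ≤ 8, so 8 paper rolls are enough.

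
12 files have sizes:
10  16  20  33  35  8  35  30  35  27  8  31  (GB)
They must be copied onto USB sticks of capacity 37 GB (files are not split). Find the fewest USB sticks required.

Total = 35 + 35 + 35 + 33 + 31 + 30 + 27 + 20 + 16 + 10 + 8 + 8 = 288 GB.
Lower bound: ⌈288/37⌉ = 8 USB sticks.
A packing using 9 USB sticks:
  USB stick 1: 35 = 35
  USB stick 2: 35 = 35
  USB stick 3: 35 = 35
  USB stick 4: 33 = 33
  USB stick 5: 31 = 31
  USB stick 6: 30 = 30
  USB stick 7: 27 + 10 = 37
  USB stick 8: 20 + 16 = 36
  USB stick 9: 8 + 8 = 16
No arrangement into 8 USB sticks stays within capacity, so 9 is optimal.

9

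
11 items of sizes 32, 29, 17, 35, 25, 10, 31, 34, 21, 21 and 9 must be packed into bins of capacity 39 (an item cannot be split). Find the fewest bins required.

8

Total = 35 + 34 + 32 + 31 + 29 + 25 + 21 + 21 + 17 + 10 + 9 = 264.
Lower bound: ⌈264/39⌉ = 7 bins.
Also, 8 items each exceed 39/2, and no two of those can share a bin, so at least 8 bins are needed.
A packing using 8 bins:
  bin 1: 35 = 35
  bin 2: 34 = 34
  bin 3: 32 = 32
  bin 4: 31 = 31
  bin 5: 29 + 10 = 39
  bin 6: 25 + 9 = 34
  bin 7: 21 + 17 = 38
  bin 8: 21 = 21
This matches the lower bound, so 8 is optimal.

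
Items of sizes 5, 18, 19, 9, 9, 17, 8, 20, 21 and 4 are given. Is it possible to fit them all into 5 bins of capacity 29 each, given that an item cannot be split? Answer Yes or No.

Yes

A valid assignment using 5 bins:
  bin 1: 21 + 8 = 29
  bin 2: 20 + 9 = 29
  bin 3: 19 + 9 = 28
  bin 4: 18 + 5 + 4 = 27
  bin 5: 17 = 17
Every load is within 29, so 5 bins suffice.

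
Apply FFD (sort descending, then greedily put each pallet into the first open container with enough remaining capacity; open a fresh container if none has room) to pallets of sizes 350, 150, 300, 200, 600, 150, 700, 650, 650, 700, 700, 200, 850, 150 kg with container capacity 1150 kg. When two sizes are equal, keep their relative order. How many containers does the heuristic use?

Sorted descending: 850, 700, 700, 700, 650, 650, 600, 350, 300, 200, 200, 150, 150, 150.
  850 → container 1 (new)  [load 850/1150]
  700 → container 2 (new)  [load 700/1150]
  700 → container 3 (new)  [load 700/1150]
  700 → container 4 (new)  [load 700/1150]
  650 → container 5 (new)  [load 650/1150]
  650 → container 6 (new)  [load 650/1150]
  600 → container 7 (new)  [load 600/1150]
  350 → container 2  [load 1050/1150]
  300 → container 1  [load 1150/1150]
  200 → container 3  [load 900/1150]
  200 → container 3  [load 1100/1150]
  150 → container 4  [load 850/1150]
  150 → container 4  [load 1000/1150]
  150 → container 4  [load 1150/1150]
7 containers opened.

7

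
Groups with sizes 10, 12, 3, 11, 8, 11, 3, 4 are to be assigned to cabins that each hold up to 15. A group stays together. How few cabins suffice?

Total = 12 + 11 + 11 + 10 + 8 + 4 + 3 + 3 = 62.
Lower bound: ⌈62/15⌉ = 5 cabins.
A packing using 5 cabins:
  cabin 1: 12 + 3 = 15
  cabin 2: 11 + 4 = 15
  cabin 3: 11 + 3 = 14
  cabin 4: 10 = 10
  cabin 5: 8 = 8
This matches the lower bound, so 5 is optimal.

5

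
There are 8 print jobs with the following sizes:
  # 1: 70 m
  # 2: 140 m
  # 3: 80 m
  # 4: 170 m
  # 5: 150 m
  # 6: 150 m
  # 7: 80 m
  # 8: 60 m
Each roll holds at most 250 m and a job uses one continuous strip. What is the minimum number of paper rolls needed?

Total = 170 + 150 + 150 + 140 + 80 + 80 + 70 + 60 = 900 m.
Lower bound: ⌈900/250⌉ = 4 paper rolls.
A packing using 4 paper rolls:
  roll 1: 170 + 80 = 250
  roll 2: 150 + 80 = 230
  roll 3: 150 + 70 = 220
  roll 4: 140 + 60 = 200
This matches the lower bound, so 4 is optimal.

4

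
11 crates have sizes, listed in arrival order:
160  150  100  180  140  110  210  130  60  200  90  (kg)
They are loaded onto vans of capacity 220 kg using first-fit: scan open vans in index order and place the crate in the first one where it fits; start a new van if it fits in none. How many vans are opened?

8

  160 → van 1 (new)  [load 160/220]
  150 → van 2 (new)  [load 150/220]
  100 → van 3 (new)  [load 100/220]
  180 → van 4 (new)  [load 180/220]
  140 → van 5 (new)  [load 140/220]
  110 → van 3  [load 210/220]
  210 → van 6 (new)  [load 210/220]
  130 → van 7 (new)  [load 130/220]
  60 → van 1  [load 220/220]
  200 → van 8 (new)  [load 200/220]
  90 → van 7  [load 220/220]
8 vans opened.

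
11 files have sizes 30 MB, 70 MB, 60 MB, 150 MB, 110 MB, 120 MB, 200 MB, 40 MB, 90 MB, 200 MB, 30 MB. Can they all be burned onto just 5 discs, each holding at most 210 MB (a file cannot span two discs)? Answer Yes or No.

Total = 1100 MB; ⌈1100/210⌉ = 6.
At least 6 discs are required, but only 5 are allowed.

No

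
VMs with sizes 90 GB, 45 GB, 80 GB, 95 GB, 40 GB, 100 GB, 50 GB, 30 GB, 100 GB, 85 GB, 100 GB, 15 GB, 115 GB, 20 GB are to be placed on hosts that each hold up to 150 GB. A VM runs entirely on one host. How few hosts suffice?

8

Total = 115 + 100 + 100 + 100 + 95 + 90 + 85 + 80 + 50 + 45 + 40 + 30 + 20 + 15 = 965 GB.
Lower bound: ⌈965/150⌉ = 7 hosts.
Also, 8 VMs each exceed 75 GB, and no two of those can share a host, so at least 8 hosts are needed.
A packing using 8 hosts:
  host 1: 115 + 30 = 145
  host 2: 100 + 50 = 150
  host 3: 100 + 45 = 145
  host 4: 100 + 40 = 140
  host 5: 95 + 20 + 15 = 130
  host 6: 90 = 90
  host 7: 85 = 85
  host 8: 80 = 80
This matches the lower bound, so 8 is optimal.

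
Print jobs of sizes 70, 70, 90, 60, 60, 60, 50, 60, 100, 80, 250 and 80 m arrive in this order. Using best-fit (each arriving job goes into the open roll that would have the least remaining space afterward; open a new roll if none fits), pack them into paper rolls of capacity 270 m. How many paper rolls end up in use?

  70 → roll 1 (new)  [load 70/270]
  70 → roll 1  [load 140/270]
  90 → roll 1  [load 230/270]
  60 → roll 2 (new)  [load 60/270]
  60 → roll 2  [load 120/270]
  60 → roll 2  [load 180/270]
  50 → roll 2  [load 230/270]
  60 → roll 3 (new)  [load 60/270]
  100 → roll 3  [load 160/270]
  80 → roll 3  [load 240/270]
  250 → roll 4 (new)  [load 250/270]
  80 → roll 5 (new)  [load 80/270]
5 paper rolls opened.

5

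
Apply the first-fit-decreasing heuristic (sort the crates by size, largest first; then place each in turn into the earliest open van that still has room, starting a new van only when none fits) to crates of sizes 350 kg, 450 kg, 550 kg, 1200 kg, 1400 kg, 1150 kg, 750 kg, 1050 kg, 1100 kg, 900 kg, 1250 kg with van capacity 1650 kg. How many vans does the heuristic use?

7

Sorted descending: 1400, 1250, 1200, 1150, 1100, 1050, 900, 750, 550, 450, 350.
  1400 → van 1 (new)  [load 1400/1650]
  1250 → van 2 (new)  [load 1250/1650]
  1200 → van 3 (new)  [load 1200/1650]
  1150 → van 4 (new)  [load 1150/1650]
  1100 → van 5 (new)  [load 1100/1650]
  1050 → van 6 (new)  [load 1050/1650]
  900 → van 7 (new)  [load 900/1650]
  750 → van 7  [load 1650/1650]
  550 → van 5  [load 1650/1650]
  450 → van 3  [load 1650/1650]
  350 → van 2  [load 1600/1650]
7 vans opened.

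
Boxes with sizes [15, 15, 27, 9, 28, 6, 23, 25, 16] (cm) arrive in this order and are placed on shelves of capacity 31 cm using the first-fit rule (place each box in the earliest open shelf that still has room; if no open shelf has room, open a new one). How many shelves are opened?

  15 → shelf 1 (new)  [load 15/31]
  15 → shelf 1  [load 30/31]
  27 → shelf 2 (new)  [load 27/31]
  9 → shelf 3 (new)  [load 9/31]
  28 → shelf 4 (new)  [load 28/31]
  6 → shelf 3  [load 15/31]
  23 → shelf 5 (new)  [load 23/31]
  25 → shelf 6 (new)  [load 25/31]
  16 → shelf 3  [load 31/31]
6 shelves opened.

6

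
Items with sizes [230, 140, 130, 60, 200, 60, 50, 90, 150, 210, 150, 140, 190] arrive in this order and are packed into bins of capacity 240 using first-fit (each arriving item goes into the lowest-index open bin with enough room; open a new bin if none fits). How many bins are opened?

9

  230 → bin 1 (new)  [load 230/240]
  140 → bin 2 (new)  [load 140/240]
  130 → bin 3 (new)  [load 130/240]
  60 → bin 2  [load 200/240]
  200 → bin 4 (new)  [load 200/240]
  60 → bin 3  [load 190/240]
  50 → bin 3  [load 240/240]
  90 → bin 5 (new)  [load 90/240]
  150 → bin 5  [load 240/240]
  210 → bin 6 (new)  [load 210/240]
  150 → bin 7 (new)  [load 150/240]
  140 → bin 8 (new)  [load 140/240]
  190 → bin 9 (new)  [load 190/240]
9 bins opened.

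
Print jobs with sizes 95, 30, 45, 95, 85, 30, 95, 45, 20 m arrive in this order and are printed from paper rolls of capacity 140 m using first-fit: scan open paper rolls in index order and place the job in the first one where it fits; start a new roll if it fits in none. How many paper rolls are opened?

4

  95 → roll 1 (new)  [load 95/140]
  30 → roll 1  [load 125/140]
  45 → roll 2 (new)  [load 45/140]
  95 → roll 2  [load 140/140]
  85 → roll 3 (new)  [load 85/140]
  30 → roll 3  [load 115/140]
  95 → roll 4 (new)  [load 95/140]
  45 → roll 4  [load 140/140]
  20 → roll 3  [load 135/140]
4 paper rolls opened.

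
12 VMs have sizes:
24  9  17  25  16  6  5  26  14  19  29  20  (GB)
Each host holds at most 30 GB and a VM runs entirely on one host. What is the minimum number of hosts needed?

Total = 29 + 26 + 25 + 24 + 20 + 19 + 17 + 16 + 14 + 9 + 6 + 5 = 210 GB.
Lower bound: ⌈210/30⌉ = 7 hosts.
Also, 8 VMs each exceed 15 GB, and no two of those can share a host, so at least 8 hosts are needed.
A packing using 8 hosts:
  host 1: 29 = 29
  host 2: 26 = 26
  host 3: 25 + 5 = 30
  host 4: 24 + 6 = 30
  host 5: 20 + 9 = 29
  host 6: 19 = 19
  host 7: 17 = 17
  host 8: 16 + 14 = 30
This matches the lower bound, so 8 is optimal.

8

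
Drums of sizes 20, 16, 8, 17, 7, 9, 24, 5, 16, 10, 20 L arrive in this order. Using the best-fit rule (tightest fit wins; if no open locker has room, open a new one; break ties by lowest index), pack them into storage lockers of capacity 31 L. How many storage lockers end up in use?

6

  20 → locker 1 (new)  [load 20/31]
  16 → locker 2 (new)  [load 16/31]
  8 → locker 1  [load 28/31]
  17 → locker 3 (new)  [load 17/31]
  7 → locker 3  [load 24/31]
  9 → locker 2  [load 25/31]
  24 → locker 4 (new)  [load 24/31]
  5 → locker 2  [load 30/31]
  16 → locker 5 (new)  [load 16/31]
  10 → locker 5  [load 26/31]
  20 → locker 6 (new)  [load 20/31]
6 storage lockers opened.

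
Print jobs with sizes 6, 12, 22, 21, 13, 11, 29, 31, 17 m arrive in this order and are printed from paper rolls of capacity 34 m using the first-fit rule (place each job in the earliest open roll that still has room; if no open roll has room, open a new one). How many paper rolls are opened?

6

  6 → roll 1 (new)  [load 6/34]
  12 → roll 1  [load 18/34]
  22 → roll 2 (new)  [load 22/34]
  21 → roll 3 (new)  [load 21/34]
  13 → roll 1  [load 31/34]
  11 → roll 2  [load 33/34]
  29 → roll 4 (new)  [load 29/34]
  31 → roll 5 (new)  [load 31/34]
  17 → roll 6 (new)  [load 17/34]
6 paper rolls opened.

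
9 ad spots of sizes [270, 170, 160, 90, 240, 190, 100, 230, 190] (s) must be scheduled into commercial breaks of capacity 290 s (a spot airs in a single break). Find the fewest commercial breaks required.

7

Total = 270 + 240 + 230 + 190 + 190 + 170 + 160 + 100 + 90 = 1640 s.
Lower bound: ⌈1640/290⌉ = 6 commercial breaks.
Also, 7 ad spots each exceed 145 s, and no two of those can share a break, so at least 7 commercial breaks are needed.
A packing using 7 commercial breaks:
  break 1: 270 = 270
  break 2: 240 = 240
  break 3: 230 = 230
  break 4: 190 + 100 = 290
  break 5: 190 + 90 = 280
  break 6: 170 = 170
  break 7: 160 = 160
This matches the lower bound, so 7 is optimal.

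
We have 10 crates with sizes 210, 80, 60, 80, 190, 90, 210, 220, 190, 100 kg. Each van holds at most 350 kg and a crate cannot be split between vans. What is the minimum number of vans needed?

5

Total = 220 + 210 + 210 + 190 + 190 + 100 + 90 + 80 + 80 + 60 = 1430 kg.
Lower bound: ⌈1430/350⌉ = 5 vans.
A packing using 5 vans:
  van 1: 220 + 100 = 320
  van 2: 210 + 90 = 300
  van 3: 210 + 80 + 60 = 350
  van 4: 190 + 80 = 270
  van 5: 190 = 190
This matches the lower bound, so 5 is optimal.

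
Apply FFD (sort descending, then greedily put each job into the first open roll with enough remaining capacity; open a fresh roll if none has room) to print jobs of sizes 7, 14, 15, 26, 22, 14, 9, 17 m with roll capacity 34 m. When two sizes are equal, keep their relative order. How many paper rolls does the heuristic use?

Sorted descending: 26, 22, 17, 15, 14, 14, 9, 7.
  26 → roll 1 (new)  [load 26/34]
  22 → roll 2 (new)  [load 22/34]
  17 → roll 3 (new)  [load 17/34]
  15 → roll 3  [load 32/34]
  14 → roll 4 (new)  [load 14/34]
  14 → roll 4  [load 28/34]
  9 → roll 2  [load 31/34]
  7 → roll 1  [load 33/34]
4 paper rolls opened.

4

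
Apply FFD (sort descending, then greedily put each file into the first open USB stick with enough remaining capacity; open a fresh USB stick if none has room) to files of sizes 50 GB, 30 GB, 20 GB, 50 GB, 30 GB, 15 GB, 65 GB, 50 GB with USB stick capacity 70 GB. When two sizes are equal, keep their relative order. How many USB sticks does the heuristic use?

5

Sorted descending: 65, 50, 50, 50, 30, 30, 20, 15.
  65 → USB stick 1 (new)  [load 65/70]
  50 → USB stick 2 (new)  [load 50/70]
  50 → USB stick 3 (new)  [load 50/70]
  50 → USB stick 4 (new)  [load 50/70]
  30 → USB stick 5 (new)  [load 30/70]
  30 → USB stick 5  [load 60/70]
  20 → USB stick 2  [load 70/70]
  15 → USB stick 3  [load 65/70]
5 USB sticks opened.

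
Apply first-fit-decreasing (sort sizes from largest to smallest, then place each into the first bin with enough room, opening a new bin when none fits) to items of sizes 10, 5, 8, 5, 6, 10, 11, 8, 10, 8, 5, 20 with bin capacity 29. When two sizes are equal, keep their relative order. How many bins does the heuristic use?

Sorted descending: 20, 11, 10, 10, 10, 8, 8, 8, 6, 5, 5, 5.
  20 → bin 1 (new)  [load 20/29]
  11 → bin 2 (new)  [load 11/29]
  10 → bin 2  [load 21/29]
  10 → bin 3 (new)  [load 10/29]
  10 → bin 3  [load 20/29]
  8 → bin 1  [load 28/29]
  8 → bin 2  [load 29/29]
  8 → bin 3  [load 28/29]
  6 → bin 4 (new)  [load 6/29]
  5 → bin 4  [load 11/29]
  5 → bin 4  [load 16/29]
  5 → bin 4  [load 21/29]
4 bins opened.

4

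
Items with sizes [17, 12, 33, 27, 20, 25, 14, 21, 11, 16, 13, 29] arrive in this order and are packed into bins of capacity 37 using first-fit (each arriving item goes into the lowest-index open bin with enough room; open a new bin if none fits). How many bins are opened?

  17 → bin 1 (new)  [load 17/37]
  12 → bin 1  [load 29/37]
  33 → bin 2 (new)  [load 33/37]
  27 → bin 3 (new)  [load 27/37]
  20 → bin 4 (new)  [load 20/37]
  25 → bin 5 (new)  [load 25/37]
  14 → bin 4  [load 34/37]
  21 → bin 6 (new)  [load 21/37]
  11 → bin 5  [load 36/37]
  16 → bin 6  [load 37/37]
  13 → bin 7 (new)  [load 13/37]
  29 → bin 8 (new)  [load 29/37]
8 bins opened.

8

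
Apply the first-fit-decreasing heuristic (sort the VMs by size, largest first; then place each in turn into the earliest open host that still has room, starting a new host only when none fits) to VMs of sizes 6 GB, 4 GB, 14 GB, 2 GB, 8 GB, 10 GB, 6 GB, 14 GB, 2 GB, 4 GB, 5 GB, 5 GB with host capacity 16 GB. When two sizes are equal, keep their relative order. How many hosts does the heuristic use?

Sorted descending: 14, 14, 10, 8, 6, 6, 5, 5, 4, 4, 2, 2.
  14 → host 1 (new)  [load 14/16]
  14 → host 2 (new)  [load 14/16]
  10 → host 3 (new)  [load 10/16]
  8 → host 4 (new)  [load 8/16]
  6 → host 3  [load 16/16]
  6 → host 4  [load 14/16]
  5 → host 5 (new)  [load 5/16]
  5 → host 5  [load 10/16]
  4 → host 5  [load 14/16]
  4 → host 6 (new)  [load 4/16]
  2 → host 1  [load 16/16]
  2 → host 2  [load 16/16]
6 hosts opened.

6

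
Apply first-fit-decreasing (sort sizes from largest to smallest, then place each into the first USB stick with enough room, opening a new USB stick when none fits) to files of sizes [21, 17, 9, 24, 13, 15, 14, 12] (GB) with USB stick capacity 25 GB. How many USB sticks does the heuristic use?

Sorted descending: 24, 21, 17, 15, 14, 13, 12, 9.
  24 → USB stick 1 (new)  [load 24/25]
  21 → USB stick 2 (new)  [load 21/25]
  17 → USB stick 3 (new)  [load 17/25]
  15 → USB stick 4 (new)  [load 15/25]
  14 → USB stick 5 (new)  [load 14/25]
  13 → USB stick 6 (new)  [load 13/25]
  12 → USB stick 6  [load 25/25]
  9 → USB stick 4  [load 24/25]
6 USB sticks opened.

6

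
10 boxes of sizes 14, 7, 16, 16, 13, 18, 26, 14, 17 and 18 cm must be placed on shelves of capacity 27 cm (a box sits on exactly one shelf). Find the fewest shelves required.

Total = 26 + 18 + 18 + 17 + 16 + 16 + 14 + 14 + 13 + 7 = 159 cm.
Lower bound: ⌈159/27⌉ = 6 shelves.
Also, 8 boxes each exceed 27/2 cm, and no two of those can share a shelf, so at least 8 shelves are needed.
A packing using 8 shelves:
  shelf 1: 26 = 26
  shelf 2: 18 + 7 = 25
  shelf 3: 18 = 18
  shelf 4: 17 = 17
  shelf 5: 16 = 16
  shelf 6: 16 = 16
  shelf 7: 14 + 13 = 27
  shelf 8: 14 = 14
This matches the lower bound, so 8 is optimal.

8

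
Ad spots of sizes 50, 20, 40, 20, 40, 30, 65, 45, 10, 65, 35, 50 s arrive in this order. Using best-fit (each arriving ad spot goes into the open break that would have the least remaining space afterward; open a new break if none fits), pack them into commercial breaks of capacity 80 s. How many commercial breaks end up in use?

  50 → break 1 (new)  [load 50/80]
  20 → break 1  [load 70/80]
  40 → break 2 (new)  [load 40/80]
  20 → break 2  [load 60/80]
  40 → break 3 (new)  [load 40/80]
  30 → break 3  [load 70/80]
  65 → break 4 (new)  [load 65/80]
  45 → break 5 (new)  [load 45/80]
  10 → break 1  [load 80/80]
  65 → break 6 (new)  [load 65/80]
  35 → break 5  [load 80/80]
  50 → break 7 (new)  [load 50/80]
7 commercial breaks opened.

7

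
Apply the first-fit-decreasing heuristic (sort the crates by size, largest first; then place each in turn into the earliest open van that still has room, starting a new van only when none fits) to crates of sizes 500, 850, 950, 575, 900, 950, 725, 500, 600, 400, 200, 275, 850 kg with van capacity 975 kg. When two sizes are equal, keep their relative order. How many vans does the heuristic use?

Sorted descending: 950, 950, 900, 850, 850, 725, 600, 575, 500, 500, 400, 275, 200.
  950 → van 1 (new)  [load 950/975]
  950 → van 2 (new)  [load 950/975]
  900 → van 3 (new)  [load 900/975]
  850 → van 4 (new)  [load 850/975]
  850 → van 5 (new)  [load 850/975]
  725 → van 6 (new)  [load 725/975]
  600 → van 7 (new)  [load 600/975]
  575 → van 8 (new)  [load 575/975]
  500 → van 9 (new)  [load 500/975]
  500 → van 10 (new)  [load 500/975]
  400 → van 8  [load 975/975]
  275 → van 7  [load 875/975]
  200 → van 6  [load 925/975]
10 vans opened.

10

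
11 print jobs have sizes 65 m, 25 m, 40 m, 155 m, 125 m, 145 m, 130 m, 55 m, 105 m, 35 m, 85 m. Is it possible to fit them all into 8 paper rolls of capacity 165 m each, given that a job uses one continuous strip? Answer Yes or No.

A valid assignment using 7 paper rolls:
  roll 1: 155 = 155
  roll 2: 145 = 145
  roll 3: 130 + 35 = 165
  roll 4: 125 + 40 = 165
  roll 5: 105 + 55 = 160
  roll 6: 85 + 65 = 150
  roll 7: 25 = 25
That uses only 7 ≤ 8, so 8 paper rolls are enough.

Yes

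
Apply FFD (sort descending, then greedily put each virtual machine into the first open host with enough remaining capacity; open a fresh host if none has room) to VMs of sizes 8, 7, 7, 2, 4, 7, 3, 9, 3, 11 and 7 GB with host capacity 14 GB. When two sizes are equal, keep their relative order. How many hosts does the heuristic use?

Sorted descending: 11, 9, 8, 7, 7, 7, 7, 4, 3, 3, 2.
  11 → host 1 (new)  [load 11/14]
  9 → host 2 (new)  [load 9/14]
  8 → host 3 (new)  [load 8/14]
  7 → host 4 (new)  [load 7/14]
  7 → host 4  [load 14/14]
  7 → host 5 (new)  [load 7/14]
  7 → host 5  [load 14/14]
  4 → host 2  [load 13/14]
  3 → host 1  [load 14/14]
  3 → host 3  [load 11/14]
  2 → host 3  [load 13/14]
5 hosts opened.

5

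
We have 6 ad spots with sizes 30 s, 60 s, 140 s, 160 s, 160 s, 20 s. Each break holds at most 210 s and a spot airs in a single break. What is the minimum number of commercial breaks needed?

Total = 160 + 160 + 140 + 60 + 30 + 20 = 570 s.
Lower bound: ⌈570/210⌉ = 3 commercial breaks.
A packing using 3 commercial breaks:
  break 1: 160 + 30 + 20 = 210
  break 2: 160 = 160
  break 3: 140 + 60 = 200
This matches the lower bound, so 3 is optimal.

3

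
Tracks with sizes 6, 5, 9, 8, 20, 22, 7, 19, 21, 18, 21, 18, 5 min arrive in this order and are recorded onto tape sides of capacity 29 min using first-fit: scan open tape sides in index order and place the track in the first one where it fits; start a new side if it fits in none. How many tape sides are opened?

8

  6 → side 1 (new)  [load 6/29]
  5 → side 1  [load 11/29]
  9 → side 1  [load 20/29]
  8 → side 1  [load 28/29]
  20 → side 2 (new)  [load 20/29]
  22 → side 3 (new)  [load 22/29]
  7 → side 2  [load 27/29]
  19 → side 4 (new)  [load 19/29]
  21 → side 5 (new)  [load 21/29]
  18 → side 6 (new)  [load 18/29]
  21 → side 7 (new)  [load 21/29]
  18 → side 8 (new)  [load 18/29]
  5 → side 3  [load 27/29]
8 tape sides opened.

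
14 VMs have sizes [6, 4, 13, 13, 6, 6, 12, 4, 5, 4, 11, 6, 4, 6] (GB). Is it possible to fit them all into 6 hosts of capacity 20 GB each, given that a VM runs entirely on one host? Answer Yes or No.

Yes

A valid assignment using 6 hosts:
  host 1: 13 + 6 = 19
  host 2: 13 + 6 = 19
  host 3: 12 + 6 = 18
  host 4: 11 + 6 = 17
  host 5: 6 + 5 + 4 + 4 = 19
  host 6: 4 + 4 = 8
Every load is within 20 GB, so 6 hosts suffice.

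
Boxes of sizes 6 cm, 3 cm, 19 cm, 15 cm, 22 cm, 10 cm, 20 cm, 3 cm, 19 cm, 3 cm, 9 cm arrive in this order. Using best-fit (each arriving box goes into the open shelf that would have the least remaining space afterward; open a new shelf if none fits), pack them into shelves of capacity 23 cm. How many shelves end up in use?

7

  6 → shelf 1 (new)  [load 6/23]
  3 → shelf 1  [load 9/23]
  19 → shelf 2 (new)  [load 19/23]
  15 → shelf 3 (new)  [load 15/23]
  22 → shelf 4 (new)  [load 22/23]
  10 → shelf 1  [load 19/23]
  20 → shelf 5 (new)  [load 20/23]
  3 → shelf 5  [load 23/23]
  19 → shelf 6 (new)  [load 19/23]
  3 → shelf 1  [load 22/23]
  9 → shelf 7 (new)  [load 9/23]
7 shelves opened.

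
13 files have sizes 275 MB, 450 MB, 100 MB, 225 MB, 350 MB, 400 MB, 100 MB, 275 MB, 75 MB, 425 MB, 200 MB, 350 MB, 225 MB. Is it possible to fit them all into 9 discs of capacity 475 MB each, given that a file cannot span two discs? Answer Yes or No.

Yes

A valid assignment using 8 discs:
  disc 1: 450 = 450
  disc 2: 425 = 425
  disc 3: 400 + 75 = 475
  disc 4: 350 + 100 = 450
  disc 5: 350 + 100 = 450
  disc 6: 275 + 200 = 475
  disc 7: 275 = 275
  disc 8: 225 + 225 = 450
That uses only 8 ≤ 9, so 9 discs are enough.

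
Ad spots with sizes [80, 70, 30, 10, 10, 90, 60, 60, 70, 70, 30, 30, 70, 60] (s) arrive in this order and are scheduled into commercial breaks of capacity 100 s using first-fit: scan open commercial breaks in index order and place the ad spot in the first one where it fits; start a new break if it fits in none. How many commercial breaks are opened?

  80 → break 1 (new)  [load 80/100]
  70 → break 2 (new)  [load 70/100]
  30 → break 2  [load 100/100]
  10 → break 1  [load 90/100]
  10 → break 1  [load 100/100]
  90 → break 3 (new)  [load 90/100]
  60 → break 4 (new)  [load 60/100]
  60 → break 5 (new)  [load 60/100]
  70 → break 6 (new)  [load 70/100]
  70 → break 7 (new)  [load 70/100]
  30 → break 4  [load 90/100]
  30 → break 5  [load 90/100]
  70 → break 8 (new)  [load 70/100]
  60 → break 9 (new)  [load 60/100]
9 commercial breaks opened.

9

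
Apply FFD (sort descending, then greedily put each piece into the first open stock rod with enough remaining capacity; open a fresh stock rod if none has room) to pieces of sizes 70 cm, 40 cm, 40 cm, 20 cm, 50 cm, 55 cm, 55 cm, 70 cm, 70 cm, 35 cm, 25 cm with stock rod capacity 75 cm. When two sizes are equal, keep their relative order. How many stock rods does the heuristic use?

Sorted descending: 70, 70, 70, 55, 55, 50, 40, 40, 35, 25, 20.
  70 → stock rod 1 (new)  [load 70/75]
  70 → stock rod 2 (new)  [load 70/75]
  70 → stock rod 3 (new)  [load 70/75]
  55 → stock rod 4 (new)  [load 55/75]
  55 → stock rod 5 (new)  [load 55/75]
  50 → stock rod 6 (new)  [load 50/75]
  40 → stock rod 7 (new)  [load 40/75]
  40 → stock rod 8 (new)  [load 40/75]
  35 → stock rod 7  [load 75/75]
  25 → stock rod 6  [load 75/75]
  20 → stock rod 4  [load 75/75]
8 stock rods opened.

8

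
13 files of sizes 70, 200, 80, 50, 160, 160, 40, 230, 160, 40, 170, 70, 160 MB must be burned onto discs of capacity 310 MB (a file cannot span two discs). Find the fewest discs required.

Total = 230 + 200 + 170 + 160 + 160 + 160 + 160 + 80 + 70 + 70 + 50 + 40 + 40 = 1590 MB.
Lower bound: ⌈1590/310⌉ = 6 discs.
Also, 7 files each exceed 155 MB, and no two of those can share a disc, so at least 7 discs are needed.
A packing using 7 discs:
  disc 1: 230 + 80 = 310
  disc 2: 200 + 70 + 40 = 310
  disc 3: 170 + 70 + 50 = 290
  disc 4: 160 + 40 = 200
  disc 5: 160 = 160
  disc 6: 160 = 160
  disc 7: 160 = 160
This matches the lower bound, so 7 is optimal.

7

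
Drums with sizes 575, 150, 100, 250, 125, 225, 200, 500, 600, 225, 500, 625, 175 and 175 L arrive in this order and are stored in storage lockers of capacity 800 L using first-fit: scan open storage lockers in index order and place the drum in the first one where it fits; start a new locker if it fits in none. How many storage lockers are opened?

  575 → locker 1 (new)  [load 575/800]
  150 → locker 1  [load 725/800]
  100 → locker 2 (new)  [load 100/800]
  250 → locker 2  [load 350/800]
  125 → locker 2  [load 475/800]
  225 → locker 2  [load 700/800]
  200 → locker 3 (new)  [load 200/800]
  500 → locker 3  [load 700/800]
  600 → locker 4 (new)  [load 600/800]
  225 → locker 5 (new)  [load 225/800]
  500 → locker 5  [load 725/800]
  625 → locker 6 (new)  [load 625/800]
  175 → locker 4  [load 775/800]
  175 → locker 6  [load 800/800]
6 storage lockers opened.

6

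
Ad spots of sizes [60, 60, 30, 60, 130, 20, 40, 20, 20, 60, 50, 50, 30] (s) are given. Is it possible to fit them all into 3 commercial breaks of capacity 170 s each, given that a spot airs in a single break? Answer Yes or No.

Total = 630 s; ⌈630/170⌉ = 4.
At least 4 commercial breaks are required, but only 3 are allowed.

No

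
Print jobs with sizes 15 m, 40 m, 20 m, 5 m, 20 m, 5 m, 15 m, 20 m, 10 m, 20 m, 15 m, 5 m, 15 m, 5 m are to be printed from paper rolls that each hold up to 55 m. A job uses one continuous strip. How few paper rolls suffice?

4

Total = 40 + 20 + 20 + 20 + 20 + 15 + 15 + 15 + 15 + 10 + 5 + 5 + 5 + 5 = 210 m.
Lower bound: ⌈210/55⌉ = 4 paper rolls.
A packing using 4 paper rolls:
  roll 1: 40 + 15 = 55
  roll 2: 20 + 20 + 15 = 55
  roll 3: 20 + 20 + 15 = 55
  roll 4: 15 + 10 + 5 + 5 + 5 + 5 = 45
This matches the lower bound, so 4 is optimal.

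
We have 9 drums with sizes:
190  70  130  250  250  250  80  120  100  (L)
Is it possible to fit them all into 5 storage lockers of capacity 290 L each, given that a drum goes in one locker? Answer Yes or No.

Total = 1440 L; ⌈1440/290⌉ = 5.
The bound of 5 does not rule out 5, but exhaustive search shows no assignment into 5 storage lockers of capacity 290 L exists — the minimum is 6.

No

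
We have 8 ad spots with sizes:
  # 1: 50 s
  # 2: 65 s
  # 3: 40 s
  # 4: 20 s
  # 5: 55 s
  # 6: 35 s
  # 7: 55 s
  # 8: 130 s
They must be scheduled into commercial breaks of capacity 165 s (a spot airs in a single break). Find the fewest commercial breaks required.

Total = 130 + 65 + 55 + 55 + 50 + 40 + 35 + 20 = 450 s.
Lower bound: ⌈450/165⌉ = 3 commercial breaks.
A packing using 3 commercial breaks:
  break 1: 130 + 35 = 165
  break 2: 65 + 55 + 40 = 160
  break 3: 55 + 50 + 20 = 125
This matches the lower bound, so 3 is optimal.

3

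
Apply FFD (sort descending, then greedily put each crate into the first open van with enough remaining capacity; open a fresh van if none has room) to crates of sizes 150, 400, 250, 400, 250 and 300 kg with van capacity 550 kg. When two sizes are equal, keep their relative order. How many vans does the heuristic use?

4

Sorted descending: 400, 400, 300, 250, 250, 150.
  400 → van 1 (new)  [load 400/550]
  400 → van 2 (new)  [load 400/550]
  300 → van 3 (new)  [load 300/550]
  250 → van 3  [load 550/550]
  250 → van 4 (new)  [load 250/550]
  150 → van 1  [load 550/550]
4 vans opened.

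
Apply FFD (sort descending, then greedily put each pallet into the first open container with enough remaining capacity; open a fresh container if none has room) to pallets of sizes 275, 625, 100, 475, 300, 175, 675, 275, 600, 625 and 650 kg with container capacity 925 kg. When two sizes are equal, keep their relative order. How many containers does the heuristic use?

6

Sorted descending: 675, 650, 625, 625, 600, 475, 300, 275, 275, 175, 100.
  675 → container 1 (new)  [load 675/925]
  650 → container 2 (new)  [load 650/925]
  625 → container 3 (new)  [load 625/925]
  625 → container 4 (new)  [load 625/925]
  600 → container 5 (new)  [load 600/925]
  475 → container 6 (new)  [load 475/925]
  300 → container 3  [load 925/925]
  275 → container 2  [load 925/925]
  275 → container 4  [load 900/925]
  175 → container 1  [load 850/925]
  100 → container 5  [load 700/925]
6 containers opened.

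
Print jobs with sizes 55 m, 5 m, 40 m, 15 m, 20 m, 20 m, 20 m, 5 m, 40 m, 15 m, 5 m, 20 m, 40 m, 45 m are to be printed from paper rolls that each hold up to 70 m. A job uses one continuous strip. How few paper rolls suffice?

6

Total = 55 + 45 + 40 + 40 + 40 + 20 + 20 + 20 + 20 + 15 + 15 + 5 + 5 + 5 = 345 m.
Lower bound: ⌈345/70⌉ = 5 paper rolls.
A packing using 6 paper rolls:
  roll 1: 55 + 15 = 70
  roll 2: 45 + 20 + 5 = 70
  roll 3: 40 + 20 + 5 + 5 = 70
  roll 4: 40 + 20 = 60
  roll 5: 40 + 20 = 60
  roll 6: 15 = 15
No arrangement into 5 paper rolls stays within capacity, so 6 is optimal.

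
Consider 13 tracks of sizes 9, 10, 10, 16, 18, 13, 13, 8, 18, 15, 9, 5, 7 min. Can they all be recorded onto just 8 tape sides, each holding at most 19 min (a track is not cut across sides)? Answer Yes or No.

No

Total = 151 min; ⌈151/19⌉ = 8.
The bound of 8 does not rule out 8, but exhaustive search shows no assignment into 8 tape sides of capacity 19 min exists — the minimum is 9.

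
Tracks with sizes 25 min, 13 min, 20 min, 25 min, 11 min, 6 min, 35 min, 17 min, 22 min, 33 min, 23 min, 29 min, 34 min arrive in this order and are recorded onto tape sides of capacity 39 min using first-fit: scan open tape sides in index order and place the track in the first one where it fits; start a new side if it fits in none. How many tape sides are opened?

9

  25 → side 1 (new)  [load 25/39]
  13 → side 1  [load 38/39]
  20 → side 2 (new)  [load 20/39]
  25 → side 3 (new)  [load 25/39]
  11 → side 2  [load 31/39]
  6 → side 2  [load 37/39]
  35 → side 4 (new)  [load 35/39]
  17 → side 5 (new)  [load 17/39]
  22 → side 5  [load 39/39]
  33 → side 6 (new)  [load 33/39]
  23 → side 7 (new)  [load 23/39]
  29 → side 8 (new)  [load 29/39]
  34 → side 9 (new)  [load 34/39]
9 tape sides opened.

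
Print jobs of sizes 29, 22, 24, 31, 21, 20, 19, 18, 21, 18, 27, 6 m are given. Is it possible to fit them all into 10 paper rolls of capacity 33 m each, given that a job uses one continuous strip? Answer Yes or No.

No

Total = 256 m; ⌈256/33⌉ = 8.
11 print jobs each exceed half the capacity and cannot share a roll, forcing at least 11 paper rolls.
At least 11 paper rolls are required, but only 10 are allowed.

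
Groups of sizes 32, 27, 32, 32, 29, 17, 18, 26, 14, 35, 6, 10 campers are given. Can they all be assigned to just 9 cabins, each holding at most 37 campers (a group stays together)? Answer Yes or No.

A valid assignment using 9 cabins:
  cabin 1: 35 = 35
  cabin 2: 32 = 32
  cabin 3: 32 = 32
  cabin 4: 32 = 32
  cabin 5: 29 + 6 = 35
  cabin 6: 27 + 10 = 37
  cabin 7: 26 = 26
  cabin 8: 18 + 17 = 35
  cabin 9: 14 = 14
Every load is within 37 campers, so 9 cabins suffice.

Yes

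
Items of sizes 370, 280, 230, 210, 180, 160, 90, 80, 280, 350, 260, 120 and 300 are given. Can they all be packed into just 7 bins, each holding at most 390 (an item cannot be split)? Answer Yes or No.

No

Total = 2910; ⌈2910/390⌉ = 8.
At least 8 bins are required, but only 7 are allowed.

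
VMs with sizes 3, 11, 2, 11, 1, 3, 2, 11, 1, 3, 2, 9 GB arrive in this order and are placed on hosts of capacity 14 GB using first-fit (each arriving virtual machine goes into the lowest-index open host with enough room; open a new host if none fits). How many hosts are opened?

5

  3 → host 1 (new)  [load 3/14]
  11 → host 1  [load 14/14]
  2 → host 2 (new)  [load 2/14]
  11 → host 2  [load 13/14]
  1 → host 2  [load 14/14]
  3 → host 3 (new)  [load 3/14]
  2 → host 3  [load 5/14]
  11 → host 4 (new)  [load 11/14]
  1 → host 3  [load 6/14]
  3 → host 3  [load 9/14]
  2 → host 3  [load 11/14]
  9 → host 5 (new)  [load 9/14]
5 hosts opened.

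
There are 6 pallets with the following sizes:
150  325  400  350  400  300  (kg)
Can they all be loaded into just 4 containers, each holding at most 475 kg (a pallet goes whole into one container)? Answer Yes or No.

Total = 1925 kg; ⌈1925/475⌉ = 5.
At least 5 containers are required, but only 4 are allowed.

No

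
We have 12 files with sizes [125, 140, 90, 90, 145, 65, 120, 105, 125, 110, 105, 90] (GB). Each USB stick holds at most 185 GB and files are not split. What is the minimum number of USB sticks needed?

Total = 145 + 140 + 125 + 125 + 120 + 110 + 105 + 105 + 90 + 90 + 90 + 65 = 1310 GB.
Lower bound: ⌈1310/185⌉ = 8 USB sticks.
A packing using 10 USB sticks:
  USB stick 1: 145 = 145
  USB stick 2: 140 = 140
  USB stick 3: 125 = 125
  USB stick 4: 125 = 125
  USB stick 5: 120 + 65 = 185
  USB stick 6: 110 = 110
  USB stick 7: 105 = 105
  USB stick 8: 105 = 105
  USB stick 9: 90 + 90 = 180
  USB stick 10: 90 = 90
No arrangement into 9 USB sticks stays within capacity, so 10 is optimal.

10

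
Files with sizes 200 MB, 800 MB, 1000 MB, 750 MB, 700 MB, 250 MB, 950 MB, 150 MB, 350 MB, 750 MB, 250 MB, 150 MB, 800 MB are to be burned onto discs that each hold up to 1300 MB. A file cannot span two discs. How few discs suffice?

7

Total = 1000 + 950 + 800 + 800 + 750 + 750 + 700 + 350 + 250 + 250 + 200 + 150 + 150 = 7100 MB.
Lower bound: ⌈7100/1300⌉ = 6 discs.
Also, 7 files each exceed 650 MB, and no two of those can share a disc, so at least 7 discs are needed.
A packing using 7 discs:
  disc 1: 1000 + 250 = 1250
  disc 2: 950 + 350 = 1300
  disc 3: 800 + 250 + 200 = 1250
  disc 4: 800 + 150 + 150 = 1100
  disc 5: 750 = 750
  disc 6: 750 = 750
  disc 7: 700 = 700
This matches the lower bound, so 7 is optimal.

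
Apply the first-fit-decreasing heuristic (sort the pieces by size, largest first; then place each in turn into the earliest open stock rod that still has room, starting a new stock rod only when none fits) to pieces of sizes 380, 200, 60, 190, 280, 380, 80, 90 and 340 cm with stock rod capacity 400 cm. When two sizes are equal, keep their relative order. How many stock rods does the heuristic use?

Sorted descending: 380, 380, 340, 280, 200, 190, 90, 80, 60.
  380 → stock rod 1 (new)  [load 380/400]
  380 → stock rod 2 (new)  [load 380/400]
  340 → stock rod 3 (new)  [load 340/400]
  280 → stock rod 4 (new)  [load 280/400]
  200 → stock rod 5 (new)  [load 200/400]
  190 → stock rod 5  [load 390/400]
  90 → stock rod 4  [load 370/400]
  80 → stock rod 6 (new)  [load 80/400]
  60 → stock rod 3  [load 400/400]
6 stock rods opened.

6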